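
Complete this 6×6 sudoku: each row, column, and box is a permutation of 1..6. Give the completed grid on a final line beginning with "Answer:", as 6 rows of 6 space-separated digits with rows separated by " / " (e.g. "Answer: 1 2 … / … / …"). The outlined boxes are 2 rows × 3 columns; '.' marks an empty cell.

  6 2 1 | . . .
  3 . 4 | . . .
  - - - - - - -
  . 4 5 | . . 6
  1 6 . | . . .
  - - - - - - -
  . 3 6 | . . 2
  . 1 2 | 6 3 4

Step 1. [r3c4∈{1,2,3}] across row 3, 3 lands solely at r3c4 ⇒ r3c4=3.
Step 2. [r4c6∈{5}] r4c6 has the single candidate 5. So r4c6=5.
Step 3. [r2c5∈{1,2,5,6}] across row 2, 6 lands solely at r2c5. So r2c5=6.
Step 4. [r2c4∈{1,2,5}] r2c4 is the only open cell in row 2 admitting 2. So r2c4=2.
Step 5. [r3c5∈{1,2}] in row 3, 1 fits only at r3c5. So r3c5=1.
Step 6. [r5c5∈{5}] r5c5's peers cover all but 5. So r5c5=5.
Step 7. [r1c5∈{4}] nothing but 4 survives at r1c5, so r1c5=4.
Step 8. [r2c2∈{5}] r2c2 is down to just 5. So r2c2=5.
Step 9. [r2c6∈{1}] r2c6 is down to just 1 ⇒ r2c6=1.
Step 10. [r1c4∈{5}] only 5 remains possible at r1c4 ⇒ r1c4=5.
Step 11. [r6c1∈{5}] r6c1's peers cover all but 5 ⇒ r6c1=5.
Step 12. [r4c3∈{3}] r4c3's peers cover all but 3, so r4c3=3.
Step 13. [r4c4∈{4}] nothing but 4 survives at r4c4 ⇒ r4c4=4.
Step 14. [r5c1∈{4}] r5c1 has the single candidate 4, so r5c1=4.
Step 15. [r4c5∈{2}] r4c5 is down to just 2, so r4c5=2.
Step 16. [r3c1∈{2}] r3c1 has the single candidate 2 ⇒ r3c1=2.
Step 17. [r1c6∈{3}] r1c6 is down to just 3. So r1c6=3.
Step 18. [r5c4∈{1}] only 1 remains possible at r5c4, so r5c4=1.

Answer: 6 2 1 5 4 3 / 3 5 4 2 6 1 / 2 4 5 3 1 6 / 1 6 3 4 2 5 / 4 3 6 1 5 2 / 5 1 2 6 3 4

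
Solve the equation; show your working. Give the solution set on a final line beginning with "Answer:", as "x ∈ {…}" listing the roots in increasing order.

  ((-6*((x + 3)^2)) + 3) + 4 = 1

Step 1. [((-6*((x + 3)^2)) + 3) + 4 = 1] subtract 4: x sits inside (… + 4) ⇒ sub: (-6*((x + 3)^2)) + 3 = -3.
Step 2. [(-6*((x + 3)^2)) + 3 = -3] peel the +3: subtract 3 from each side ⇒ sub: -6*((x + 3)^2) = -6.
Step 3. [-6*((x + 3)^2) = -6] divide by the outer -6, so div: (x + 3)^2 = 1.
Step 4. [(x + 3)^2 = 1] 1 ≥ 0, LHS is (·)² — take ±√. So sqrt: x + 3 = 1 or -1.
Step 5. [x + 3 = 1 or -1] subtract 3: x sits inside (… + 3). So sub: x = -2 or -4.

Answer: x ∈ {-4, -2}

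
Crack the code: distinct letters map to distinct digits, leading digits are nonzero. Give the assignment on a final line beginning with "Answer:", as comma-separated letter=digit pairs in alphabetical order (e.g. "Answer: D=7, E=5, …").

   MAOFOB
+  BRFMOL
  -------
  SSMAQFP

Step 1. [S] S is the leading digit of a 7-digit sum of two 6-digit numbers; the final carry is exactly 1 ⇒ S=1.
Step 2. [col 1: B + L ≡ P (mod 10)] P=4 is one option consistent with column 1 (B + L ≡ P (mod 10), carry-in 0) — take it ⇒ P=4.
Step 3. [col 1: B + L ≡ P (mod 10)] column 1 (B + L ≡ P (mod 10), carry-in 0) doesn't pin L yet; pick L=6 and continue ⇒ L=6.
Step 4. [col 1: B + L ≡ P (mod 10)] in column 1 we have B+L≡P with carry-in 0; given L=6, P=4 and digits 1,4,6 already taken and all letters distinct, that pins B to 8, so B=8.
Step 5. [col 2: O + O ≡ F (mod 10)] F=5 is one option consistent with column 2 (O + O ≡ F (mod 10), carry-in 1) — take it ⇒ F=5.
Step 6. [col 2: O + O ≡ F (mod 10)] O=7 is one option consistent with column 2 (O + O ≡ F (mod 10), carry-in 1) — take it. So O=7.
Step 7. [col 3: F + M ≡ Q (mod 10)] column 3 reads F+M+carry(1)=Q with F=5; with digits 1,4,5,6,7,8 already taken and all letters distinct, the only value for M is 3. So M=3.
Step 8. [col 3: F + M ≡ Q (mod 10)] column 3 reads F+M+carry(1)=Q with F=5, M=3; with digits 1,3,4,5,6,7,8 already taken and all letters distinct, the only value for Q is 9. So Q=9.
Step 9. [col 4: O + F ≡ A (mod 10)] from column 4 (O=7, F=5, carry-in 0, digits 1,3,4,5,6,7,8,9 already taken and all letters distinct): A must equal 2 ⇒ A=2.
Step 10. [col 5: A + R ≡ M (mod 10)] column 5 reads A+R+carry(1)=M with A=2, M=3; with digits 1,2,3,4,5,6,7,8,9 already taken and all letters distinct, the only value for R is 0, so R=0.

Answer: A=2, B=8, F=5, L=6, M=3, O=7, P=4, Q=9, R=0, S=1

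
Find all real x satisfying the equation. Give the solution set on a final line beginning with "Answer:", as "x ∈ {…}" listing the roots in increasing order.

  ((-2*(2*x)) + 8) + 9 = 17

Step 1. [((-2*(2*x)) + 8) + 9 = 17] 9 comes off first (subtract 9), so sub: (-2*(2*x)) + 8 = 8.
Step 2. [(-2*(2*x)) + 8 = 8] 8 comes off first (subtract 8), so sub: -2*(2*x) = 0.
Step 3. [-2*(2*x) = 0] -2 out front; divide by -2, so div: 2*x = 0.
Step 4. [2*x = 0] LHS = 2·(…); ÷2 both sides ⇒ div: x = 0.

Answer: x ∈ {0}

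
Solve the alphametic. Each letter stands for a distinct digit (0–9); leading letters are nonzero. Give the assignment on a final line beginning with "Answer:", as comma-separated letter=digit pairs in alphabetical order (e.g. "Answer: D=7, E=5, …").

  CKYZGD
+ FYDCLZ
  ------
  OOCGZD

Step 1. [col 1: D + Z ≡ D (mod 10)] from column 1 (nothing yet, carry-in 0, all letters distinct, none taken yet): Z must equal 0, so Z=0.
Step 2. [col 1: D + Z ≡ D (mod 10)] no forcing yet in column 1 (carry-in 0); D=2 is free and consistent — try it ⇒ D=2.
Step 3. [col 2: G + L ≡ Z (mod 10)] G=4 is one option consistent with column 2 (G + L ≡ Z (mod 10), carry-in 0) — take it. So G=4.
Step 4. [col 2: G + L ≡ Z (mod 10)] column 2 reads G+L+carry(0)=Z with G=4, Z=0; with digits 0,2,4 already taken and all letters distinct, the only value for L is 6. So L=6.
Step 5. [col 3: Z + C ≡ G (mod 10)] column 3 reads Z+C+carry(1)=G with Z=0, G=4; with digits 0,2,4,6 already taken and all letters distinct, the only value for C is 3 ⇒ C=3.
Step 6. [col 4: Y + D ≡ C (mod 10)] in column 4 we have Y+D≡C with carry-in 0; given D=2, C=3 and digits 0,2,3,4,6 already taken and all letters distinct, that pins Y to 1 ⇒ Y=1.
Step 7. [col 5: K + Y ≡ O (mod 10)] column 5 (K + Y ≡ O (mod 10), carry-in 0) doesn't pin K yet; pick K=7 and continue, so K=7.
Step 8. [col 5: K + Y ≡ O (mod 10)] in column 5 we have K+Y≡O with carry-in 0; given K=7, Y=1 and digits 0,1,2,3,4,6,7 already taken and all letters distinct, that pins O to 8. So O=8.
Step 9. [col 6: C + F ≡ O (mod 10)] from column 6 (C=3, O=8, carry-in 0, digits 0,1,2,3,4,6,7,8 already taken and all letters distinct): F must equal 5. So F=5.

Answer: C=3, D=2, F=5, G=4, K=7, L=6, O=8, Y=1, Z=0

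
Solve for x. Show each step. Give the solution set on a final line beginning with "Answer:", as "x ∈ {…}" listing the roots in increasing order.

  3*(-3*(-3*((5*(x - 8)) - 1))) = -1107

Step 1. [3*(-3*(-3*((5*(x - 8)) - 1))) = -1107] LHS = 3·(…); ÷3 both sides ⇒ div: -3*(-3*((5*(x - 8)) - 1)) = -369.
Step 2. [-3*(-3*((5*(x - 8)) - 1)) = -369] -3 out front; divide by -3 ⇒ div: -3*((5*(x - 8)) - 1) = 123.
Step 3. [-3*((5*(x - 8)) - 1) = 123] divide by the outer -3. So div: (5*(x - 8)) - 1 = -41.
Step 4. [(5*(x - 8)) - 1 = -41] the outer -1 inverts by adding 1. So sub: 5*(x - 8) = -40.
Step 5. [5*(x - 8) = -40] divide by the outer 5 ⇒ div: x - 8 = -8.
Step 6. [x - 8 = -8] peel the -8: add 8 from each side. So sub: x = 0.

Answer: x ∈ {0}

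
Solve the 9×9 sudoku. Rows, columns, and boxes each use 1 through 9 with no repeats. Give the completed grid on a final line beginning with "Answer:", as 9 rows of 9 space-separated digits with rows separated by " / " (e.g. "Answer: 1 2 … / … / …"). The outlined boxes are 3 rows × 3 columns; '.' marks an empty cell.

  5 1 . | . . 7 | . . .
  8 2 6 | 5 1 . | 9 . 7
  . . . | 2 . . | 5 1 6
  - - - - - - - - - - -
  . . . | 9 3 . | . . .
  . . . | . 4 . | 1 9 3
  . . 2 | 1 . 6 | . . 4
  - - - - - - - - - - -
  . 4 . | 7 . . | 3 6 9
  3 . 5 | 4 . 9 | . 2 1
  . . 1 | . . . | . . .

Step 1. [r5c4∈{8}] r5c4's peers cover all but 8, so r5c4=8.
Step 2. [r5c3∈{7}] only 7 remains possible at r5c3 ⇒ r5c3=7.
Step 3. [r7c3∈{8}] r7c3 has the single candidate 8. So r7c3=8.
Step 4. [r4c7∈{2,6,7,8}] across col 7, 6 lands solely at r4c7. So r4c7=6.
Step 5. [r4c8∈{5,7,8}] r4c8 is the only open cell in row 4 admitting 7, so r4c8=7.
Step 6. [r6c7∈{8}] r6c7 is down to just 8. So r6c7=8.
Step 7. [r8c5∈{6,8}] in row 8, 8 fits only at r8c5, so r8c5=8.
Step 8. [r5c6∈{2,5}] 2 has one home in row 5: r5c6. So r5c6=2.
Step 9. [r4c6∈{5}] only 5 remains possible at r4c6. So r4c6=5.
Step 10. [r8c2∈{6,7}] 6 has one home in row 8: r8c2, so r8c2=6.
Step 11. [r3c5∈{9}] only 9 remains possible at r3c5, so r3c5=9.
Step 12. [r9c6∈{3}] nothing but 3 survives at r9c6, so r9c6=3.
Step 13. [r1c4∈{3,6}] col 4 places 3 nowhere but r1c4. So r1c4=3.
Step 14. [r6c2∈{3,5,9}] 3 has one home in row 6: r6c2 ⇒ r6c2=3.
Step 15. [r4c3∈{4}] only 4 remains possible at r4c3, so r4c3=4.
Step 16. [r9c9∈{5,8}] col 9 places 5 nowhere but r9c9. So r9c9=5.
Step 17. [r7c1∈{2}] nothing but 2 survives at r7c1. So r7c1=2.
Step 18. [r1c9∈{2,8}] in col 9, 8 fits only at r1c9, so r1c9=8.
Step 19. [r1c8∈{4}] r1c8 is down to just 4 ⇒ r1c8=4.
Step 20. [r3c2∈{7}] nothing but 7 survives at r3c2. So r3c2=7.
Step 21. [r9c1∈{7,9}] 7 has one home in col 1: r9c1, so r9c1=7.
Step 22. [r9c4∈{6}] nothing but 6 survives at r9c4 ⇒ r9c4=6.
Step 23. [r2c6∈{4}] r2c6 is down to just 4. So r2c6=4.
Step 24. [r8c7∈{7}] r8c7 has the single candidate 7. So r8c7=7.
Step 25. [r1c5∈{6}] r1c5 is down to just 6. So r1c5=6.
Step 26. [r2c8∈{3}] r2c8 has the single candidate 3, so r2c8=3.
Step 27. [r4c2∈{8}] only 8 remains possible at r4c2, so r4c2=8.
Step 28. [r7c5∈{5}] only 5 remains possible at r7c5 ⇒ r7c5=5.
Step 29. [r7c6∈{1}] nothing but 1 survives at r7c6 ⇒ r7c6=1.
Step 30. [r1c7∈{2}] r1c7's peers cover all but 2. So r1c7=2.
Step 31. [r4c1∈{1}] nothing but 1 survives at r4c1, so r4c1=1.
Step 32. [r3c6∈{8}] r3c6 has the single candidate 8 ⇒ r3c6=8.
Step 33. [r9c5∈{2}] nothing but 2 survives at r9c5 ⇒ r9c5=2.
Step 34. [r4c9∈{2}] r4c9 has the single candidate 2 ⇒ r4c9=2.
Step 35. [r3c3∈{3}] r3c3's peers cover all but 3 ⇒ r3c3=3.
Step 36. [r6c8∈{5}] nothing but 5 survives at r6c8, so r6c8=5.
Step 37. [r6c1∈{9}] r6c1 has the single candidate 9 ⇒ r6c1=9.
Step 38. [r9c2∈{9}] nothing but 9 survives at r9c2, so r9c2=9.
Step 39. [r3c1∈{4}] r3c1's peers cover all but 4 ⇒ r3c1=4.
Step 40. [r9c8∈{8}] nothing but 8 survives at r9c8. So r9c8=8.
Step 41. [r1c3∈{9}] r1c3 is down to just 9, so r1c3=9.
Step 42. [r5c2∈{5}] r5c2 is down to just 5, so r5c2=5.
Step 43. [r9c7∈{4}] nothing but 4 survives at r9c7. So r9c7=4.
Step 44. [r6c5∈{7}] nothing but 7 survives at r6c5 ⇒ r6c5=7.
Step 45. [r5c1∈{6}] r5c1's peers cover all but 6, so r5c1=6.

Answer: 5 1 9 3 6 7 2 4 8 / 8 2 6 5 1 4 9 3 7 / 4 7 3 2 9 8 5 1 6 / 1 8 4 9 3 5 6 7 2 / 6 5 7 8 4 2 1 9 3 / 9 3 2 1 7 6 8 5 4 / 2 4 8 7 5 1 3 6 9 / 3 6 5 4 8 9 7 2 1 / 7 9 1 6 2 3 4 8 5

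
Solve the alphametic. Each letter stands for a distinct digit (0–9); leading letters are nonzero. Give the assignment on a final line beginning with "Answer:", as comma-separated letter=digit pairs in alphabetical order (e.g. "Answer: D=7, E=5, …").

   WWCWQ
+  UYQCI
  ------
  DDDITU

Step 1. [D] the sum has 6 digits but both addends have 5; that extra leading digit D is the final carry, namely 1, so D=1.
Step 2. [col 1: Q + I ≡ U (mod 10)] I=8 is one option consistent with column 1 (Q + I ≡ U (mod 10), carry-in 0) — take it. So I=8.
Step 3. [col 1: Q + I ≡ U (mod 10)] no forcing yet in column 1 (carry-in 0); U=3 is free and consistent — try it, so U=3.
Step 4. [col 1: Q + I ≡ U (mod 10)] in column 1 we have Q+I≡U with carry-in 0; given I=8, U=3 and digits 1,3,8 already taken and all letters distinct, that pins Q to 5. So Q=5.
Step 5. [col 2: W + C ≡ T (mod 10)] several values work for T in column 2 (W + C ≡ T (mod 10), carry-in 1); try T=0. So T=0.
Step 6. [col 2: W + C ≡ T (mod 10)] several values work for W in column 2 (W + C ≡ T (mod 10), carry-in 1); try W=7, so W=7.
Step 7. [col 2: W + C ≡ T (mod 10)] column 2 reads W+C+carry(1)=T with W=7, T=0; with digits 0,1,3,5,7,8 already taken and all letters distinct, the only value for C is 2 ⇒ C=2.
Step 8. [col 4: W + Y ≡ D (mod 10)] column 4 reads W+Y+carry(0)=D with W=7, D=1; with digits 0,1,2,3,5,7,8 already taken and all letters distinct, the only value for Y is 4 ⇒ Y=4.

Answer: C=2, D=1, I=8, Q=5, T=0, U=3, W=7, Y=4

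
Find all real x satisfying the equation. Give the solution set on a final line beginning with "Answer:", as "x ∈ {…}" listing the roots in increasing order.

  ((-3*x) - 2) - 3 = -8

Step 1. [((-3*x) - 2) - 3 = -8] 3 comes off first (add 3) ⇒ sub: (-3*x) - 2 = -5.
Step 2. [(-3*x) - 2 = -5] add 2: x sits inside (… - 2), so sub: -3*x = -3.
Step 3. [-3*x = -3] LHS = -3·(…); ÷-3 both sides, so div: x = 1.

Answer: x ∈ {1}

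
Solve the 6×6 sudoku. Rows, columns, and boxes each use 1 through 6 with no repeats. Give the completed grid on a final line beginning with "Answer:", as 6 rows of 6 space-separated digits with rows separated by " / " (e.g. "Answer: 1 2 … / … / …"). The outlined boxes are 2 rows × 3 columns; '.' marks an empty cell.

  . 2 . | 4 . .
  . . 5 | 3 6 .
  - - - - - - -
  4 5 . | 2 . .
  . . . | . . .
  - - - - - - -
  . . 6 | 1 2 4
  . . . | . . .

Step 1. [r2c1∈{1}] r2c1 has the single candidate 1. So r2c1=1.
Step 2. [r5c2∈{3}] only 3 remains possible at r5c2, so r5c2=3.
Step 3. [r3c6∈{1,3,6}] 6 has one home in row 3: r3c6, so r3c6=6.
Step 4. [r1c3∈{3}] nothing but 3 survives at r1c3. So r1c3=3.
Step 5. [r4c1∈{2,3,6}] r4c1 is the only open cell in col 1 admitting 3. So r4c1=3.
Step 6. [r3c3∈{1}] r3c3 is down to just 1. So r3c3=1.
Step 7. [r4c4∈{5}] nothing but 5 survives at r4c4. So r4c4=5.
Step 8. [r6c6∈{3,5}] r6c6 is the only open cell in col 6 admitting 3, so r6c6=3.
Step 9. [r6c3∈{2,4}] in col 3, 4 fits only at r6c3. So r6c3=4.
Step 10. [r4c6∈{1}] r4c6's peers cover all but 1, so r4c6=1.
Step 11. [r6c5∈{5}] only 5 remains possible at r6c5. So r6c5=5.
Step 12. [r1c5∈{1}] nothing but 1 survives at r1c5 ⇒ r1c5=1.
Step 13. [r3c5∈{3}] r3c5 is down to just 3 ⇒ r3c5=3.
Step 14. [r4c3∈{2}] r4c3's peers cover all but 2 ⇒ r4c3=2.
Step 15. [r6c4∈{6}] only 6 remains possible at r6c4, so r6c4=6.
Step 16. [r1c6∈{5}] r1c6 has the single candidate 5, so r1c6=5.
Step 17. [r6c2∈{1}] r6c2 is down to just 1 ⇒ r6c2=1.
Step 18. [r4c5∈{4}] nothing but 4 survives at r4c5 ⇒ r4c5=4.
Step 19. [r6c1∈{2}] nothing but 2 survives at r6c1. So r6c1=2.
Step 20. [r2c6∈{2}] r2c6 has the single candidate 2 ⇒ r2c6=2.
Step 21. [r2c2∈{4}] only 4 remains possible at r2c2 ⇒ r2c2=4.
Step 22. [r4c2∈{6}] r4c2 is down to just 6, so r4c2=6.
Step 23. [r1c1∈{6}] r1c1 is down to just 6. So r1c1=6.
Step 24. [r5c1∈{5}] nothing but 5 survives at r5c1, so r5c1=5.

Answer: 6 2 3 4 1 5 / 1 4 5 3 6 2 / 4 5 1 2 3 6 / 3 6 2 5 4 1 / 5 3 6 1 2 4 / 2 1 4 6 5 3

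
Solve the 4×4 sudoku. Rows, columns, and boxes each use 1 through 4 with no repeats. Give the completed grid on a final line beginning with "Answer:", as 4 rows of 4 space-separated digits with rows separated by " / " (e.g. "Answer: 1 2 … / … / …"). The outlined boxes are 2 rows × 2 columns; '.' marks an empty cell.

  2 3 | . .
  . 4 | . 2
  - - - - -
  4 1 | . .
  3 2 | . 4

Step 1. [r1c4∈{1}] nothing but 1 survives at r1c4, so r1c4=1.
Step 2. [r3c3∈{2,3}] row 3 places 2 nowhere but r3c3. So r3c3=2.
Step 3. [r3c4∈{3}] only 3 remains possible at r3c4 ⇒ r3c4=3.
Step 4. [r1c3∈{4}] nothing but 4 survives at r1c3, so r1c3=4.
Step 5. [r2c1∈{1}] only 1 remains possible at r2c1, so r2c1=1.
Step 6. [r2c3∈{3}] r2c3's peers cover all but 3 ⇒ r2c3=3.
Step 7. [r4c3∈{1}] nothing but 1 survives at r4c3 ⇒ r4c3=1.

Answer: 2 3 4 1 / 1 4 3 2 / 4 1 2 3 / 3 2 1 4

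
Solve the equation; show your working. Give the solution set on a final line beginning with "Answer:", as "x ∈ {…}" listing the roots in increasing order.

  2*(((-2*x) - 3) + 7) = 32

Step 1. [2*(((-2*x) - 3) + 7) = 32] leading coefficient 2: divide by 2. So div: ((-2*x) - 3) + 7 = 16.
Step 2. [((-2*x) - 3) + 7 = 16] +7 is outermost — subtract 7 both sides, so sub: (-2*x) - 3 = 9.
Step 3. [(-2*x) - 3 = 9] 3 comes off first (add 3). So sub: -2*x = 12.
Step 4. [-2*x = 12] -2·(inner) — divide through by -2, so div: x = -6.

Answer: x ∈ {-6}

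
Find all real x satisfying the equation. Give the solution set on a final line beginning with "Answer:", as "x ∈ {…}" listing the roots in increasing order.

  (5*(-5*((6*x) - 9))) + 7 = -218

Step 1. [(5*(-5*((6*x) - 9))) + 7 = -218] +7 is outermost — subtract 7 both sides ⇒ sub: 5*(-5*((6*x) - 9)) = -225.
Step 2. [5*(-5*((6*x) - 9)) = -225] divide by the outer 5 ⇒ div: -5*((6*x) - 9) = -45.
Step 3. [-5*((6*x) - 9) = -45] LHS = -5·(…); ÷-5 both sides, so div: (6*x) - 9 = 9.
Step 4. [(6*x) - 9 = 9] the outer -9 inverts by adding 9, so sub: 6*x = 18.
Step 5. [6*x = 18] 6 out front; divide by 6, so div: x = 3.

Answer: x ∈ {3}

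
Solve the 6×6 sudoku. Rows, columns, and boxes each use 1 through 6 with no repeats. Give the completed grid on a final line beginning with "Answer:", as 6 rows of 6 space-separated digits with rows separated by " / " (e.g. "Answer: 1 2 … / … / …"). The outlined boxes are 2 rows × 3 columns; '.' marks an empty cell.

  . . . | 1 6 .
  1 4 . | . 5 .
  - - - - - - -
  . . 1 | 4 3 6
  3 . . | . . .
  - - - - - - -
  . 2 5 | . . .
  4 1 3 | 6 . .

Step 1. [r1c3∈{2}] r1c3 is down to just 2, so r1c3=2.
Step 2. [r4c4∈{2,5}] 5 has one home in col 4: r4c4 ⇒ r4c4=5.
Step 3. [r1c6∈{3,4}] r1c6 is the only open cell in row 1 admitting 4, so r1c6=4.
Step 4. [r2c4∈{2,3}] col 4 places 2 nowhere but r2c4 ⇒ r2c4=2.
Step 5. [r1c1∈{5}] r1c1 has the single candidate 5 ⇒ r1c1=5.
Step 6. [r6c5∈{2}] r6c5 has the single candidate 2 ⇒ r6c5=2.
Step 7. [r4c5∈{1}] r4c5 has the single candidate 1 ⇒ r4c5=1.
Step 8. [r5c6∈{1,3}] r5c6 is the only open cell in row 5 admitting 1 ⇒ r5c6=1.
Step 9. [r4c2∈{6}] r4c2's peers cover all but 6 ⇒ r4c2=6.
Step 10. [r6c6∈{5}] nothing but 5 survives at r6c6, so r6c6=5.
Step 11. [r3c1∈{2}] only 2 remains possible at r3c1, so r3c1=2.
Step 12. [r2c3∈{6}] r2c3's peers cover all but 6, so r2c3=6.
Step 13. [r5c1∈{6}] r5c1 is down to just 6. So r5c1=6.
Step 14. [r5c5∈{4}] r5c5's peers cover all but 4, so r5c5=4.
Step 15. [r5c4∈{3}] r5c4's peers cover all but 3 ⇒ r5c4=3.
Step 16. [r2c6∈{3}] r2c6 has the single candidate 3 ⇒ r2c6=3.
Step 17. [r4c3∈{4}] r4c3 is down to just 4, so r4c3=4.
Step 18. [r4c6∈{2}] only 2 remains possible at r4c6 ⇒ r4c6=2.
Step 19. [r1c2∈{3}] only 3 remains possible at r1c2. So r1c2=3.
Step 20. [r3c2∈{5}] r3c2 has the single candidate 5, so r3c2=5.

Answer: 5 3 2 1 6 4 / 1 4 6 2 5 3 / 2 5 1 4 3 6 / 3 6 4 5 1 2 / 6 2 5 3 4 1 / 4 1 3 6 2 5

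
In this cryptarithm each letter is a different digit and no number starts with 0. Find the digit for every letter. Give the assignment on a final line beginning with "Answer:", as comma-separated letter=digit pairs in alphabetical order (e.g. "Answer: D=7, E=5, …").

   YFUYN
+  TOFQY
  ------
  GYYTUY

Step 1. [G] the sum has 6 digits but both addends have 5; that extra leading digit G is the final carry, namely 1, so G=1.
Step 2. [col 1: N + Y ≡ Y (mod 10)] column 1: given nothing yet, carry-in 0, and digits 1 already taken and all letters distinct, N+Y≡Y (mod 10) forces N=0. So N=0.
Step 3. [col 1: N + Y ≡ Y (mod 10)] Y=2 is one option consistent with column 1 (N + Y ≡ Y (mod 10), carry-in 0) — take it ⇒ Y=2.
Step 4. [col 2: Y + Q ≡ U (mod 10)] Q=3 is one option consistent with column 2 (Y + Q ≡ U (mod 10), carry-in 0) — take it ⇒ Q=3.
Step 5. [col 2: Y + Q ≡ U (mod 10)] column 2: given Y=2, Q=3, carry-in 0, and digits 0,1,2,3 already taken and all letters distinct, Y+Q≡U (mod 10) forces U=5 ⇒ U=5.
Step 6. [col 3: U + F ≡ T (mod 10)] column 3 (U + F ≡ T (mod 10), carry-in 0) doesn't pin T yet; pick T=9 and continue. So T=9.
Step 7. [col 3: U + F ≡ T (mod 10)] column 3 reads U+F+carry(0)=T with U=5, T=9; with digits 0,1,2,3,5,9 already taken and all letters distinct, the only value for F is 4 ⇒ F=4.
Step 8. [col 4: F + O ≡ Y (mod 10)] from column 4 (F=4, Y=2, carry-in 0, digits 0,1,2,3,4,5,9 already taken and all letters distinct): O must equal 8 ⇒ O=8.

Answer: F=4, G=1, N=0, O=8, Q=3, T=9, U=5, Y=2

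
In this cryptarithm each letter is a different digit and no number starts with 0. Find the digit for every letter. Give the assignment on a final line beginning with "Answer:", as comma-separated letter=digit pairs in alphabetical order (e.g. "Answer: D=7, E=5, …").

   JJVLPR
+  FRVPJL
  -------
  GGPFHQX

Step 1. [col 1: R + L ≡ X (mod 10)] no forcing yet in column 1 (carry-in 0); L=8 is free and consistent — try it ⇒ L=8.
Step 2. [col 1: R + L ≡ X (mod 10)] several values work for X in column 1 (R + L ≡ X (mod 10), carry-in 0); try X=3. So X=3.
Step 3. [col 1: R + L ≡ X (mod 10)] column 1: given L=8, X=3, carry-in 0, and digits 3,8 already taken and all letters distinct, R+L≡X (mod 10) forces R=5 ⇒ R=5.
Step 4. [G] the sum has 7 digits but both addends have 6; that extra leading digit G is the final carry, namely 1. So G=1.
Step 5. [col 2: P + J ≡ Q (mod 10)] column 2 (P + J ≡ Q (mod 10), carry-in 1) doesn't pin Q yet; pick Q=0 and continue. So Q=0.
Step 6. [col 2: P + J ≡ Q (mod 10)] no forcing yet in column 2 (carry-in 1); J=2 is free and consistent — try it ⇒ J=2.
Step 7. [col 2: P + J ≡ Q (mod 10)] column 2: given J=2, Q=0, carry-in 1, and digits 0,1,2,3,5,8 already taken and all letters distinct, P+J≡Q (mod 10) forces P=7, so P=7.
Step 8. [col 3: L + P ≡ H (mod 10)] column 3 reads L+P+carry(1)=H with L=8, P=7; with digits 0,1,2,3,5,7,8 already taken and all letters distinct, the only value for H is 6 ⇒ H=6.
Step 9. [col 4: V + V ≡ F (mod 10)] column 4: given nothing yet, carry-in 1, and digits 0,1,2,3,5,6,7,8 already taken and all letters distinct, V+V≡F (mod 10) forces F=9 ⇒ F=9.
Step 10. [col 4: V + V ≡ F (mod 10)] in column 4 we have V+V≡F with carry-in 1; given F=9 and digits 0,1,2,3,5,6,7,8,9 already taken and all letters distinct, that pins V to 4, so V=4.

Answer: F=9, G=1, H=6, J=2, L=8, P=7, Q=0, R=5, V=4, X=3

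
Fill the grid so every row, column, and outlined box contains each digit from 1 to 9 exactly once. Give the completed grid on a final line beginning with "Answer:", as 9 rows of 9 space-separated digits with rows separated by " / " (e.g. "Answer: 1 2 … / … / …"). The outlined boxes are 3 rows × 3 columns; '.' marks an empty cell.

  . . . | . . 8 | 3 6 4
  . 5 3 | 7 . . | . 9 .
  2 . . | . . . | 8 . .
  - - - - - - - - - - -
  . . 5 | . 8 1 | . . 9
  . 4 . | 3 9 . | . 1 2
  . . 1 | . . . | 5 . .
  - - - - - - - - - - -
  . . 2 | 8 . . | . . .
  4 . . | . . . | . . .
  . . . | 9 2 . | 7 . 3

Step 1. [r5c7∈{6}] only 6 remains possible at r5c7. So r5c7=6.
Step 2. [r2c9∈{1}] r2c9 is down to just 1. So r2c9=1.
Step 3. [r3c6∈{3,4,5,6,9}] 9 has one home in col 6: r3c6, so r3c6=9.
Step 4. [r3c5∈{1,3,4,5,6}] 3 has one home in row 3: r3c5 ⇒ r3c5=3.
Step 5. [r1c4∈{1,2,5}] row 1 places 2 nowhere but r1c4, so r1c4=2.
Step 6. [r6c6∈{2,4,6,7}] in col 6, 2 fits only at r6c6. So r6c6=2.
Step 7. [r5c6∈{5,7}] across row 5, 5 lands solely at r5c6 ⇒ r5c6=5.
Step 8. [r6c5∈{4,6,7}] box 5 places 7 nowhere but r6c5 ⇒ r6c5=7.
Step 9. [r4c8∈{3,4,7}] in box 6, 7 fits only at r4c8 ⇒ r4c8=7.
Step 10. [r3c8∈{5}] nothing but 5 survives at r3c8. So r3c8=5.
Step 11. [r7c8∈{4}] only 4 remains possible at r7c8 ⇒ r7c8=4.
Step 12. [r9c8∈{8}] r9c8 is down to just 8 ⇒ r9c8=8.
Step 13. [r9c3∈{6}] nothing but 6 survives at r9c3. So r9c3=6.
Step 14. [r9c2∈{1}] nothing but 1 survives at r9c2, so r9c2=1.
Step 15. [r8c4∈{1,5,6}] col 4 places 5 nowhere but r8c4. So r8c4=5.
Step 16. [r8c9∈{6}] r8c9's peers cover all but 6. So r8c9=6.
Step 17. [r2c1∈{6,8}] across row 2, 8 lands solely at r2c1 ⇒ r2c1=8.
Step 18. [r3c2∈{6,7}] across box 1, 6 lands solely at r3c2. So r3c2=6.
Step 19. [r2c5∈{4,6}] in col 5, 4 fits only at r2c5. So r2c5=4.
Step 20. [r5c1∈{7}] r5c1's peers cover all but 7. So r5c1=7.
Step 21. [r8c5∈{1}] only 1 remains possible at r8c5. So r8c5=1.
Step 22. [r5c3∈{8}] only 8 remains possible at r5c3. So r5c3=8.
Step 23. [r8c2∈{3,7,8,9}] r8c2 is the only open cell in row 8 admitting 8, so r8c2=8.
Step 24. [r6c8∈{3}] only 3 remains possible at r6c8, so r6c8=3.
Step 25. [r6c2∈{9}] nothing but 9 survives at r6c2 ⇒ r6c2=9.
Step 26. [r1c2∈{7}] r1c2 has the single candidate 7, so r1c2=7.
Step 27. [r7c6∈{3,6,7}] across row 7, 7 lands solely at r7c6. So r7c6=7.
Step 28. [r1c3∈{9}] r1c3 is down to just 9. So r1c3=9.
Step 29. [r7c1∈{3,5,9}] col 1 places 9 nowhere but r7c1, so r7c1=9.
Step 30. [r6c4∈{4,6}] 4 has one home in row 6: r6c4, so r6c4=4.
Step 31. [r4c1∈{3,6}] 3 has one home in col 1: r4c1 ⇒ r4c1=3.
Step 32. [r8c8∈{2}] r8c8's peers cover all but 2. So r8c8=2.
Step 33. [r2c7∈{2}] r2c7's peers cover all but 2. So r2c7=2.
Step 34. [r7c2∈{3}] r7c2's peers cover all but 3, so r7c2=3.
Step 35. [r6c1∈{6}] nothing but 6 survives at r6c1, so r6c1=6.
Step 36. [r3c3∈{4}] r3c3 is down to just 4, so r3c3=4.
Step 37. [r7c5∈{6}] only 6 remains possible at r7c5, so r7c5=6.
Step 38. [r6c9∈{8}] r6c9 is down to just 8 ⇒ r6c9=8.
Step 39. [r2c6∈{6}] r2c6's peers cover all but 6. So r2c6=6.
Step 40. [r8c6∈{3}] nothing but 3 survives at r8c6 ⇒ r8c6=3.
Step 41. [r1c5∈{5}] r1c5 has the single candidate 5. So r1c5=5.
Step 42. [r3c9∈{7}] r3c9 has the single candidate 7. So r3c9=7.
Step 43. [r1c1∈{1}] r1c1's peers cover all but 1, so r1c1=1.
Step 44. [r7c7∈{1}] only 1 remains possible at r7c7 ⇒ r7c7=1.
Step 45. [r8c7∈{9}] r8c7 has the single candidate 9. So r8c7=9.
Step 46. [r7c9∈{5}] only 5 remains possible at r7c9. So r7c9=5.
Step 47. [r4c2∈{2}] only 2 remains possible at r4c2, so r4c2=2.
Step 48. [r4c4∈{6}] only 6 remains possible at r4c4, so r4c4=6.
Step 49. [r4c7∈{4}] r4c7 has the single candidate 4 ⇒ r4c7=4.
Step 50. [r3c4∈{1}] r3c4's peers cover all but 1. So r3c4=1.
Step 51. [r9c1∈{5}] r9c1 has the single candidate 5 ⇒ r9c1=5.
Step 52. [r8c3∈{7}] r8c3 has the single candidate 7, so r8c3=7.
Step 53. [r9c6∈{4}] nothing but 4 survives at r9c6 ⇒ r9c6=4.

Answer: 1 7 9 2 5 8 3 6 4 / 8 5 3 7 4 6 2 9 1 / 2 6 4 1 3 9 8 5 7 / 3 2 5 6 8 1 4 7 9 / 7 4 8 3 9 5 6 1 2 / 6 9 1 4 7 2 5 3 8 / 9 3 2 8 6 7 1 4 5 / 4 8 7 5 1 3 9 2 6 / 5 1 6 9 2 4 7 8 3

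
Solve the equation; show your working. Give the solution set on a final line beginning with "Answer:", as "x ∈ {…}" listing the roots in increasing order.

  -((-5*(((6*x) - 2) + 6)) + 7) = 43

Step 1. [-((-5*(((6*x) - 2) + 6)) + 7) = 43] leading − — multiply by −1. So neg: (-5*(((6*x) - 2) + 6)) + 7 = -43.
Step 2. [(-5*(((6*x) - 2) + 6)) + 7 = -43] 7 comes off first (subtract 7), so sub: -5*(((6*x) - 2) + 6) = -50.
Step 3. [-5*(((6*x) - 2) + 6) = -50] divide by the outer -5, so div: ((6*x) - 2) + 6 = 10.
Step 4. [((6*x) - 2) + 6 = 10] the outer +6 inverts by subtracting 6. So sub: (6*x) - 2 = 4.
Step 5. [(6*x) - 2 = 4] 2 comes off first (add 2), so sub: 6*x = 6.
Step 6. [6*x = 6] leading coefficient 6: divide by 6, so div: x = 1.

Answer: x ∈ {1}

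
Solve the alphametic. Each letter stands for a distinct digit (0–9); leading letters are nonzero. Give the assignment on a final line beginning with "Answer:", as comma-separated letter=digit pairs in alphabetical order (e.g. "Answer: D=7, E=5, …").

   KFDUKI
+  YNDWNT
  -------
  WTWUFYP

Step 1. [W] adding two 6-digit numbers gives at most 6+1 digits, and here it does — W is that final carry and must be 1, so W=1.
Step 2. [col 1: I + T ≡ P (mod 10)] column 1 (I + T ≡ P (mod 10), carry-in 0) doesn't pin P yet; pick P=3 and continue, so P=3.
Step 3. [col 1: I + T ≡ P (mod 10)] I=9 is one option consistent with column 1 (I + T ≡ P (mod 10), carry-in 0) — take it, so I=9.
Step 4. [col 1: I + T ≡ P (mod 10)] column 1: given I=9, P=3, carry-in 0, and digits 1,3,9 already taken and all letters distinct, I+T≡P (mod 10) forces T=4, so T=4.
Step 5. [col 2: K + N ≡ Y (mod 10)] column 2 (K + N ≡ Y (mod 10), carry-in 1) doesn't pin N yet; pick N=8 and continue. So N=8.
Step 6. [col 2: K + N ≡ Y (mod 10)] several values work for Y in column 2 (K + N ≡ Y (mod 10), carry-in 1); try Y=6 ⇒ Y=6.
Step 7. [col 2: K + N ≡ Y (mod 10)] in column 2 we have K+N≡Y with carry-in 1; given N=8, Y=6 and digits 1,3,4,6,8,9 already taken and all letters distinct, that pins K to 7. So K=7.
Step 8. [col 3: U + W ≡ F (mod 10)] in column 3 we have U+W≡F with carry-in 1; given W=1 and digits 1,3,4,6,7,8,9 already taken and all letters distinct, that pins F to 2 ⇒ F=2.
Step 9. [col 3: U + W ≡ F (mod 10)] column 3 reads U+W+carry(1)=F with W=1, F=2; with digits 1,2,3,4,6,7,8,9 already taken and all letters distinct, the only value for U is 0 ⇒ U=0.
Step 10. [col 4: D + D ≡ U (mod 10)] column 4: given U=0, carry-in 0, and digits 0,1,2,3,4,6,7,8,9 already taken and all letters distinct, D+D≡U (mod 10) forces D=5, so D=5.

Answer: D=5, F=2, I=9, K=7, N=8, P=3, T=4, U=0, W=1, Y=6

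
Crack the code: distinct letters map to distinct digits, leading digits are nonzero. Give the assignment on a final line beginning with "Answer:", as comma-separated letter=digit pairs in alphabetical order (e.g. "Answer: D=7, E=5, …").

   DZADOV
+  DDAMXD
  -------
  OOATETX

Step 1. [col 1: V + D ≡ X (mod 10)] several values work for V in column 1 (V + D ≡ X (mod 10), carry-in 0); try V=9, so V=9.
Step 2. [col 1: V + D ≡ X (mod 10)] column 1 (V + D ≡ X (mod 10), carry-in 0) doesn't pin D yet; pick D=5 and continue, so D=5.
Step 3. [O] the sum has 7 digits but both addends have 6; that extra leading digit O is the final carry, namely 1 ⇒ O=1.
Step 4. [col 1: V + D ≡ X (mod 10)] from column 1 (V=9, D=5, carry-in 0, digits 1,5,9 already taken and all letters distinct): X must equal 4, so X=4.
Step 5. [col 2: O + X ≡ T (mod 10)] column 2: given O=1, X=4, carry-in 1, and digits 1,4,5,9 already taken and all letters distinct, O+X≡T (mod 10) forces T=6, so T=6.
Step 6. [col 3: D + M ≡ E (mod 10)] no forcing yet in column 3 (carry-in 0); E=7 is free and consistent — try it ⇒ E=7.
Step 7. [col 3: D + M ≡ E (mod 10)] column 3 reads D+M+carry(0)=E with D=5, E=7; with digits 1,4,5,6,7,9 already taken and all letters distinct, the only value for M is 2, so M=2.
Step 8. [col 4: A + A ≡ T (mod 10)] no forcing yet in column 4 (carry-in 0); A=3 is free and consistent — try it ⇒ A=3.
Step 9. [col 5: Z + D ≡ A (mod 10)] from column 5 (D=5, A=3, carry-in 0, digits 1,2,3,4,5,6,7,9 already taken and all letters distinct): Z must equal 8, so Z=8.

Answer: A=3, D=5, E=7, M=2, O=1, T=6, V=9, X=4, Z=8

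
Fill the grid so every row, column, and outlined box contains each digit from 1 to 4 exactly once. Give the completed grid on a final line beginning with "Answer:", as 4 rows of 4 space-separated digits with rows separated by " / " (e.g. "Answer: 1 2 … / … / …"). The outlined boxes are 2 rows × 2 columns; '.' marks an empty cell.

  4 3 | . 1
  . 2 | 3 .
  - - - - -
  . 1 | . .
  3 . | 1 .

Step 1. [r4c4∈{2,4}] r4c4 is the only open cell in row 4 admitting 2 ⇒ r4c4=2.
Step 2. [r2c4∈{4}] r2c4's peers cover all but 4. So r2c4=4.
Step 3. [r3c4∈{3}] nothing but 3 survives at r3c4, so r3c4=3.
Step 4. [r1c3∈{2}] r1c3's peers cover all but 2 ⇒ r1c3=2.
Step 5. [r4c2∈{4}] r4c2 has the single candidate 4. So r4c2=4.
Step 6. [r2c1∈{1}] only 1 remains possible at r2c1. So r2c1=1.
Step 7. [r3c3∈{4}] r3c3 is down to just 4. So r3c3=4.
Step 8. [r3c1∈{2}] only 2 remains possible at r3c1 ⇒ r3c1=2.

Answer: 4 3 2 1 / 1 2 3 4 / 2 1 4 3 / 3 4 1 2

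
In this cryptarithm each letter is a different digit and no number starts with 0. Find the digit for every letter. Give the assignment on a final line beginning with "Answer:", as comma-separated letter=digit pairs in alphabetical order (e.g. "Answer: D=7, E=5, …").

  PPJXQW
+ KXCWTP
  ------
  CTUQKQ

Step 1. [col 1: W + P ≡ Q (mod 10)] several values work for P in column 1 (W + P ≡ Q (mod 10), carry-in 0); try P=3 ⇒ P=3.
Step 2. [col 1: W + P ≡ Q (mod 10)] column 1 (W + P ≡ Q (mod 10), carry-in 0) doesn't pin Q yet; pick Q=9 and continue. So Q=9.
Step 3. [col 1: W + P ≡ Q (mod 10)] column 1 reads W+P+carry(0)=Q with P=3, Q=9; with digits 3,9 already taken and all letters distinct, the only value for W is 6 ⇒ W=6.
Step 4. [col 2: Q + T ≡ K (mod 10)] K=4 is one option consistent with column 2 (Q + T ≡ K (mod 10), carry-in 0) — take it. So K=4.
Step 5. [col 2: Q + T ≡ K (mod 10)] in column 2 we have Q+T≡K with carry-in 0; given Q=9, K=4 and digits 3,4,6,9 already taken and all letters distinct, that pins T to 5, so T=5.
Step 6. [col 3: X + W ≡ Q (mod 10)] column 3 reads X+W+carry(1)=Q with W=6, Q=9; with digits 3,4,5,6,9 already taken and all letters distinct, the only value for X is 2 ⇒ X=2.
Step 7. [col 4: J + C ≡ U (mod 10)] in column 4 we have J+C≡U with carry-in 0; given nothing yet and digits 2,3,4,5,6,9 already taken and all letters distinct, that pins U to 8 ⇒ U=8.
Step 8. [col 4: J + C ≡ U (mod 10)] several values work for C in column 4 (J + C ≡ U (mod 10), carry-in 0); try C=7 ⇒ C=7.
Step 9. [col 4: J + C ≡ U (mod 10)] from column 4 (C=7, U=8, carry-in 0, digits 2,3,4,5,6,7,8,9 already taken and all letters distinct): J must equal 1. So J=1.

Answer: C=7, J=1, K=4, P=3, Q=9, T=5, U=8, W=6, X=2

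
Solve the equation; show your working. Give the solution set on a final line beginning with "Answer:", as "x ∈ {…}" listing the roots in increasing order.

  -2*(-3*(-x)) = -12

Step 1. [-2*(-3*(-x)) = -12] divide by the outer -2 ⇒ div: -3*(-x) = 6.
Step 2. [-3*(-x) = 6] -3 out front; divide by -3. So div: -x = -2.
Step 3. [-x = -2] flip signs both sides ⇒ neg: x = 2.

Answer: x ∈ {2}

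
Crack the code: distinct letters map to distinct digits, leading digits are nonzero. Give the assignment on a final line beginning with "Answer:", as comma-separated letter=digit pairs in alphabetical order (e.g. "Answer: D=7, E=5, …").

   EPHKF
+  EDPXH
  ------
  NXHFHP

Step 1. [col 1: F + H ≡ P (mod 10)] F=8 is one option consistent with column 1 (F + H ≡ P (mod 10), carry-in 0) — take it ⇒ F=8.
Step 2. [N] adding two 5-digit numbers gives at most 5+1 digits, and here it does — N is that final carry and must be 1 ⇒ N=1.
Step 3. [col 1: F + H ≡ P (mod 10)] several values work for H in column 1 (F + H ≡ P (mod 10), carry-in 0); try H=5. So H=5.
Step 4. [col 1: F + H ≡ P (mod 10)] in column 1 we have F+H≡P with carry-in 0; given F=8, H=5 and digits 1,5,8 already taken and all letters distinct, that pins P to 3. So P=3.
Step 5. [col 2: K + X ≡ H (mod 10)] column 2 (K + X ≡ H (mod 10), carry-in 1) doesn't pin K yet; pick K=0 and continue ⇒ K=0.
Step 6. [col 2: K + X ≡ H (mod 10)] in column 2 we have K+X≡H with carry-in 1; given K=0, H=5 and digits 0,1,3,5,8 already taken and all letters distinct, that pins X to 4. So X=4.
Step 7. [col 4: P + D ≡ H (mod 10)] from column 4 (P=3, H=5, carry-in 0, digits 0,1,3,4,5,8 already taken and all letters distinct): D must equal 2. So D=2.
Step 8. [col 5: E + E ≡ X (mod 10)] column 5: given X=4, carry-in 0, and digits 0,1,2,3,4,5,8 already taken and all letters distinct, E+E≡X (mod 10) forces E=7, so E=7.

Answer: D=2, E=7, F=8, H=5, K=0, N=1, P=3, X=4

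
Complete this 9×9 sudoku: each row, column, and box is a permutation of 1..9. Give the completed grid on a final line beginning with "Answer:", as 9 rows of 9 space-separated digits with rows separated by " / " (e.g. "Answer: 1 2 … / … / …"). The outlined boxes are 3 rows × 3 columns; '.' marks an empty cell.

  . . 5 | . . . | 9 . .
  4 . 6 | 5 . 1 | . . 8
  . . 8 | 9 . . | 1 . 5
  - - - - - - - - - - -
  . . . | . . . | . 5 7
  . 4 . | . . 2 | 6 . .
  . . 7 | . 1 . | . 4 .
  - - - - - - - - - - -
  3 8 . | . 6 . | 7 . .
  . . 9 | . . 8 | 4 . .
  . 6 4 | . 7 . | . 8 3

Step 1. [r7c6∈{4,5,9}] 5 has one home in row 7: r7c6 ⇒ r7c6=5.
Step 2. [r1c9∈{2,4,6}] 4 has one home in col 9: r1c9, so r1c9=4.
Step 3. [r2c2∈{2,3,7,9}] row 2 places 9 nowhere but r2c2. So r2c2=9.
Step 4. [r2c8∈{2,3,7}] in row 2, 7 fits only at r2c8 ⇒ r2c8=7.
Step 5. [r5c5∈{3,5,8,9}] col 5 places 5 nowhere but r5c5, so r5c5=5.
Step 6. [r4c5∈{3,4,8,9}] 9 has one home in col 5: r4c5 ⇒ r4c5=9.
Step 7. [r1c5∈{2,3,8}] in col 5, 8 fits only at r1c5 ⇒ r1c5=8.
Step 8. [r7c4∈{1,2,4}] in row 7, 4 fits only at r7c4 ⇒ r7c4=4.
Step 9. [r4c6∈{3,4,6}] r4c6 is the only open cell in row 4 admitting 4 ⇒ r4c6=4.
Step 10. [r8c9∈{1,2,6}] across col 9, 6 lands solely at r8c9 ⇒ r8c9=6.
Step 11. [r5c4∈{3,7,8}] in row 5, 7 fits only at r5c4. So r5c4=7.
Step 12. [r5c1∈{1,8,9}] r5c1 is the only open cell in row 5 admitting 8, so r5c1=8.
Step 13. [r6c1∈{2,5,6,9}] r6c1 is the only open cell in col 1 admitting 9. So r6c1=9.
Step 14. [r6c9∈{2}] r6c9 has the single candidate 2, so r6c9=2.
Step 15. [r4c1∈{1,2,6}] in col 1, 6 fits only at r4c1 ⇒ r4c1=6.
Step 16. [r3c5∈{2,3,4}] r3c5 is the only open cell in row 3 admitting 4, so r3c5=4.
Step 17. [r9c7∈{2,5}] 5 has one home in col 7: r9c7. So r9c7=5.
Step 18. [r2c7∈{2,3}] across col 7, 2 lands solely at r2c7 ⇒ r2c7=2.
Step 19. [r1c4∈{2,3,6}] in box 2, 2 fits only at r1c4. So r1c4=2.
Step 20. [r9c1∈{1,2}] r9c1 is the only open cell in row 9 admitting 2. So r9c1=2.
Step 21. [r7c3∈{1}] r7c3 is down to just 1. So r7c3=1.
Step 22. [r3c1∈{7}] nothing but 7 survives at r3c1 ⇒ r3c1=7.
Step 23. [r5c3∈{3}] nothing but 3 survives at r5c3, so r5c3=3.
Step 24. [r6c4∈{3,6,8}] r6c4 is the only open cell in col 4 admitting 6, so r6c4=6.
Step 25. [r6c6∈{3}] r6c6 has the single candidate 3, so r6c6=3.
Step 26. [r8c8∈{1,2}] r8c8 is the only open cell in box 9 admitting 1. So r8c8=1.
Step 27. [r3c6∈{6}] r3c6's peers cover all but 6 ⇒ r3c6=6.
Step 28. [r7c9∈{9}] r7c9's peers cover all but 9. So r7c9=9.
Step 29. [r3c8∈{3}] nothing but 3 survives at r3c8, so r3c8=3.
Step 30. [r4c2∈{1,2}] 1 has one home in row 4: r4c2. So r4c2=1.
Step 31. [r6c7∈{8}] r6c7 is down to just 8, so r6c7=8.
Step 32. [r8c4∈{3}] r8c4's peers cover all but 3, so r8c4=3.
Step 33. [r8c2∈{5,7}] 7 has one home in row 8: r8c2 ⇒ r8c2=7.
Step 34. [r1c2∈{3}] r1c2 is down to just 3 ⇒ r1c2=3.
Step 35. [r1c6∈{7}] r1c6's peers cover all but 7. So r1c6=7.
Step 36. [r8c5∈{2}] r8c5 has the single candidate 2, so r8c5=2.
Step 37. [r1c8∈{6}] r1c8 is down to just 6, so r1c8=6.
Step 38. [r4c4∈{8}] r4c4 is down to just 8, so r4c4=8.
Step 39. [r7c8∈{2}] nothing but 2 survives at r7c8. So r7c8=2.
Step 40. [r2c5∈{3}] r2c5 has the single candidate 3. So r2c5=3.
Step 41. [r9c6∈{9}] r9c6's peers cover all but 9, so r9c6=9.
Step 42. [r6c2∈{5}] only 5 remains possible at r6c2 ⇒ r6c2=5.
Step 43. [r9c4∈{1}] r9c4 has the single candidate 1. So r9c4=1.
Step 44. [r4c3∈{2}] nothing but 2 survives at r4c3. So r4c3=2.
Step 45. [r5c9∈{1}] nothing but 1 survives at r5c9. So r5c9=1.
Step 46. [r3c2∈{2}] r3c2's peers cover all but 2 ⇒ r3c2=2.
Step 47. [r8c1∈{5}] r8c1 is down to just 5 ⇒ r8c1=5.
Step 48. [r1c1∈{1}] r1c1 is down to just 1. So r1c1=1.
Step 49. [r5c8∈{9}] r5c8 is down to just 9, so r5c8=9.
Step 50. [r4c7∈{3}] r4c7's peers cover all but 3, so r4c7=3.

Answer: 1 3 5 2 8 7 9 6 4 / 4 9 6 5 3 1 2 7 8 / 7 2 8 9 4 6 1 3 5 / 6 1 2 8 9 4 3 5 7 / 8 4 3 7 5 2 6 9 1 / 9 5 7 6 1 3 8 4 2 / 3 8 1 4 6 5 7 2 9 / 5 7 9 3 2 8 4 1 6 / 2 6 4 1 7 9 5 8 3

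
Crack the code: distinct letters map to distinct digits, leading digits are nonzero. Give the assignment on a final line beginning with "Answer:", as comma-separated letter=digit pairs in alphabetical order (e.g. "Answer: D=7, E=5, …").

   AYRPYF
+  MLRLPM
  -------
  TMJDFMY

Step 1. [col 1: F + M ≡ Y (mod 10)] several values work for Y in column 1 (F + M ≡ Y (mod 10), carry-in 0); try Y=6, so Y=6.
Step 2. [col 1: F + M ≡ Y (mod 10)] M=4 is one option consistent with column 1 (F + M ≡ Y (mod 10), carry-in 0) — take it ⇒ M=4.
Step 3. [col 1: F + M ≡ Y (mod 10)] column 1: given M=4, Y=6, carry-in 0, and digits 4,6 already taken and all letters distinct, F+M≡Y (mod 10) forces F=2, so F=2.
Step 4. [T] the sum has 7 digits but both addends have 6; that extra leading digit T is the final carry, namely 1. So T=1.
Step 5. [col 2: Y + P ≡ M (mod 10)] column 2: given Y=6, M=4, carry-in 0, and digits 1,2,4,6 already taken and all letters distinct, Y+P≡M (mod 10) forces P=8. So P=8.
Step 6. [col 3: P + L ≡ F (mod 10)] column 3 reads P+L+carry(1)=F with P=8, F=2; with digits 1,2,4,6,8 already taken and all letters distinct, the only value for L is 3. So L=3.
Step 7. [col 4: R + R ≡ D (mod 10)] in column 4 we have R+R≡D with carry-in 1; given nothing yet and digits 1,2,3,4,6,8 already taken and all letters distinct, that pins R to 7. So R=7.
Step 8. [col 4: R + R ≡ D (mod 10)] column 4 reads R+R+carry(1)=D with R=7; with digits 1,2,3,4,6,7,8 already taken and all letters distinct, the only value for D is 5, so D=5.
Step 9. [col 5: Y + L ≡ J (mod 10)] column 5 reads Y+L+carry(1)=J with Y=6, L=3; with digits 1,2,3,4,5,6,7,8 already taken and all letters distinct, the only value for J is 0, so J=0.
Step 10. [col 6: A + M ≡ M (mod 10)] in column 6 we have A+M≡M with carry-in 1; given M=4 and digits 0,1,2,3,4,5,6,7,8 already taken and all letters distinct, that pins A to 9. So A=9.

Answer: A=9, D=5, F=2, J=0, L=3, M=4, P=8, R=7, T=1, Y=6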